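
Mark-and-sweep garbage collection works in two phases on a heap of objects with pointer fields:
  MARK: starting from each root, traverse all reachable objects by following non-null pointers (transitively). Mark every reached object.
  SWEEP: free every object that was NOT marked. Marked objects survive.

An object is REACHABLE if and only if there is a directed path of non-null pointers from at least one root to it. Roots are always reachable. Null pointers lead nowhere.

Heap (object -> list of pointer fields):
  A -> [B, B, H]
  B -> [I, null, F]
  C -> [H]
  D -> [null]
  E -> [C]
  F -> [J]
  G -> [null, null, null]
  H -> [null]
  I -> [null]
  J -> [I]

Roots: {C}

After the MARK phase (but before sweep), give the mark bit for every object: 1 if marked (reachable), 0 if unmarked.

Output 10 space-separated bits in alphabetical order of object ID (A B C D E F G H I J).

Answer: 0 0 1 0 0 0 0 1 0 0

Derivation:
Roots: C
Mark C: refs=H, marked=C
Mark H: refs=null, marked=C H
Unmarked (collected): A B D E F G I J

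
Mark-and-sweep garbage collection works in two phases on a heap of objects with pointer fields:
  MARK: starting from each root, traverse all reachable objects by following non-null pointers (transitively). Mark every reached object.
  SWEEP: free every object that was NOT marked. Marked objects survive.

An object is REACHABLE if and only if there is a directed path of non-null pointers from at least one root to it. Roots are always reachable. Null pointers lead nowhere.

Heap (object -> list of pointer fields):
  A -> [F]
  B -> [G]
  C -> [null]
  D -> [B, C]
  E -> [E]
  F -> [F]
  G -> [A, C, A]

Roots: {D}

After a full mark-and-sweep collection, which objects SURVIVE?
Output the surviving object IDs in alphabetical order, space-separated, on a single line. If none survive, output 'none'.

Answer: A B C D F G

Derivation:
Roots: D
Mark D: refs=B C, marked=D
Mark B: refs=G, marked=B D
Mark C: refs=null, marked=B C D
Mark G: refs=A C A, marked=B C D G
Mark A: refs=F, marked=A B C D G
Mark F: refs=F, marked=A B C D F G
Unmarked (collected): E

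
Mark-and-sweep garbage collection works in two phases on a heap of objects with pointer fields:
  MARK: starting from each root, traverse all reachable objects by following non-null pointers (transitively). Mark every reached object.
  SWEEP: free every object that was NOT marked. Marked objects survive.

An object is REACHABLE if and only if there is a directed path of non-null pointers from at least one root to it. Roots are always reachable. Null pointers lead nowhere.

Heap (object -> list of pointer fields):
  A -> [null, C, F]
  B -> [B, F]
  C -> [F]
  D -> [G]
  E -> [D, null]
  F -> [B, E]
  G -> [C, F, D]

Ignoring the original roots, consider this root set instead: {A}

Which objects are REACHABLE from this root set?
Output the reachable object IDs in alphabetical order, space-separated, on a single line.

Roots: A
Mark A: refs=null C F, marked=A
Mark C: refs=F, marked=A C
Mark F: refs=B E, marked=A C F
Mark B: refs=B F, marked=A B C F
Mark E: refs=D null, marked=A B C E F
Mark D: refs=G, marked=A B C D E F
Mark G: refs=C F D, marked=A B C D E F G
Unmarked (collected): (none)

Answer: A B C D E F G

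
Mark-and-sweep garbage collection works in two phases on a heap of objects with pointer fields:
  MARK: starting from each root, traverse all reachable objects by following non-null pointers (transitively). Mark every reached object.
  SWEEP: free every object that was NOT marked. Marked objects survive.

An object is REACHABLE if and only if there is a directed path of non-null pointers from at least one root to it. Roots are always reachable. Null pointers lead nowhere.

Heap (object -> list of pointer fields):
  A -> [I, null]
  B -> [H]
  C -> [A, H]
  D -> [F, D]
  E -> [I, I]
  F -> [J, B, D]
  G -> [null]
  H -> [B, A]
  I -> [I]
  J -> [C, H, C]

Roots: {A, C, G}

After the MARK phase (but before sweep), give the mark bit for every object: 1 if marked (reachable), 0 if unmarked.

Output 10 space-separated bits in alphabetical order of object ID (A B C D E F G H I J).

Roots: A C G
Mark A: refs=I null, marked=A
Mark C: refs=A H, marked=A C
Mark G: refs=null, marked=A C G
Mark I: refs=I, marked=A C G I
Mark H: refs=B A, marked=A C G H I
Mark B: refs=H, marked=A B C G H I
Unmarked (collected): D E F J

Answer: 1 1 1 0 0 0 1 1 1 0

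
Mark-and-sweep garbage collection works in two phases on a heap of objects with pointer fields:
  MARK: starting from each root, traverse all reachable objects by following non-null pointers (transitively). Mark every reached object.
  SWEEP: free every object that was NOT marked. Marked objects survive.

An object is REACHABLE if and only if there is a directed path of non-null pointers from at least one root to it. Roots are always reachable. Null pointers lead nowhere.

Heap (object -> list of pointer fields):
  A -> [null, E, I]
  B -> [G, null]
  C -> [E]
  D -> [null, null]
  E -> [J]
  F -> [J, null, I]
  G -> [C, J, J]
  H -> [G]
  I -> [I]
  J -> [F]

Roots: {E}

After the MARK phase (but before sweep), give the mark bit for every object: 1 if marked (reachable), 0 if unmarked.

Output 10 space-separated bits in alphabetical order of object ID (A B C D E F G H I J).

Answer: 0 0 0 0 1 1 0 0 1 1

Derivation:
Roots: E
Mark E: refs=J, marked=E
Mark J: refs=F, marked=E J
Mark F: refs=J null I, marked=E F J
Mark I: refs=I, marked=E F I J
Unmarked (collected): A B C D G H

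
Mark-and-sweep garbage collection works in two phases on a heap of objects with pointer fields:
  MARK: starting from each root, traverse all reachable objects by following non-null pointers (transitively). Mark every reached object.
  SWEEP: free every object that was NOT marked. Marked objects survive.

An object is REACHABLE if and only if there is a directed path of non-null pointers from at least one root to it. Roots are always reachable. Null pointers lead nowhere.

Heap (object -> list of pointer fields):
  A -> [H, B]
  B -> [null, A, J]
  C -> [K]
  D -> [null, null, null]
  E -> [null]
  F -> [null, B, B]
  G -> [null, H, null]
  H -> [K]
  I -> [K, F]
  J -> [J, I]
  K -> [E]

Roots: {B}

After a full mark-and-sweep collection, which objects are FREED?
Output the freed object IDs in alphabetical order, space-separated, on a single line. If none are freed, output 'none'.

Answer: C D G

Derivation:
Roots: B
Mark B: refs=null A J, marked=B
Mark A: refs=H B, marked=A B
Mark J: refs=J I, marked=A B J
Mark H: refs=K, marked=A B H J
Mark I: refs=K F, marked=A B H I J
Mark K: refs=E, marked=A B H I J K
Mark F: refs=null B B, marked=A B F H I J K
Mark E: refs=null, marked=A B E F H I J K
Unmarked (collected): C D G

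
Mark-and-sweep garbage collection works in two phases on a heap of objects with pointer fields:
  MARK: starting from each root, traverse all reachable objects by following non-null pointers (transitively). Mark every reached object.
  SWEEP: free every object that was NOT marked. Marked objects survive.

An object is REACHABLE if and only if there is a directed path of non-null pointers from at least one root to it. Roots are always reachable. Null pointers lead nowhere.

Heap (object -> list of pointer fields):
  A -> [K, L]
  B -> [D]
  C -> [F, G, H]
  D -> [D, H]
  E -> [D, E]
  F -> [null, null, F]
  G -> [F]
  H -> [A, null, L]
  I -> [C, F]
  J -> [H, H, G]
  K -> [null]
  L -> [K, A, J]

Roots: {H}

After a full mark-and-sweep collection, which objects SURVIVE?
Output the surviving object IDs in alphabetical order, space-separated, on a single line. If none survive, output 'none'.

Roots: H
Mark H: refs=A null L, marked=H
Mark A: refs=K L, marked=A H
Mark L: refs=K A J, marked=A H L
Mark K: refs=null, marked=A H K L
Mark J: refs=H H G, marked=A H J K L
Mark G: refs=F, marked=A G H J K L
Mark F: refs=null null F, marked=A F G H J K L
Unmarked (collected): B C D E I

Answer: A F G H J K L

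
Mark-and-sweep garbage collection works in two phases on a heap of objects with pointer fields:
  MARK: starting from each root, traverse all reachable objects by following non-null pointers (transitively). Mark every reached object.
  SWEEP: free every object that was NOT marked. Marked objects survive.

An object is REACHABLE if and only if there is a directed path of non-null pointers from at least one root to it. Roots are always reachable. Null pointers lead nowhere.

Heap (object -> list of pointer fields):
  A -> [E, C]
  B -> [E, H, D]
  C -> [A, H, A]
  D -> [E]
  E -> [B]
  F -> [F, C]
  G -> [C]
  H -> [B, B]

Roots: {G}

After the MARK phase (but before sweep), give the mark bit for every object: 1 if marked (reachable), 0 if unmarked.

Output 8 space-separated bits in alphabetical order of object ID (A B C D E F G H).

Answer: 1 1 1 1 1 0 1 1

Derivation:
Roots: G
Mark G: refs=C, marked=G
Mark C: refs=A H A, marked=C G
Mark A: refs=E C, marked=A C G
Mark H: refs=B B, marked=A C G H
Mark E: refs=B, marked=A C E G H
Mark B: refs=E H D, marked=A B C E G H
Mark D: refs=E, marked=A B C D E G H
Unmarked (collected): F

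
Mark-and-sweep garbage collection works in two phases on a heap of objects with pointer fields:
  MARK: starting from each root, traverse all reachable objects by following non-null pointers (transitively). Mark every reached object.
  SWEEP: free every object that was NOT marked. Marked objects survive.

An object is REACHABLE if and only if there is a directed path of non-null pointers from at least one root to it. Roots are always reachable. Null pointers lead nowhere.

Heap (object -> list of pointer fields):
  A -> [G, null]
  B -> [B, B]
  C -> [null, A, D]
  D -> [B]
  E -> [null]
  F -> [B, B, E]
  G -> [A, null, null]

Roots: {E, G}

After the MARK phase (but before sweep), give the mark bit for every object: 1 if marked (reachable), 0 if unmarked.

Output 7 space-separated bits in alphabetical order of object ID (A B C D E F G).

Roots: E G
Mark E: refs=null, marked=E
Mark G: refs=A null null, marked=E G
Mark A: refs=G null, marked=A E G
Unmarked (collected): B C D F

Answer: 1 0 0 0 1 0 1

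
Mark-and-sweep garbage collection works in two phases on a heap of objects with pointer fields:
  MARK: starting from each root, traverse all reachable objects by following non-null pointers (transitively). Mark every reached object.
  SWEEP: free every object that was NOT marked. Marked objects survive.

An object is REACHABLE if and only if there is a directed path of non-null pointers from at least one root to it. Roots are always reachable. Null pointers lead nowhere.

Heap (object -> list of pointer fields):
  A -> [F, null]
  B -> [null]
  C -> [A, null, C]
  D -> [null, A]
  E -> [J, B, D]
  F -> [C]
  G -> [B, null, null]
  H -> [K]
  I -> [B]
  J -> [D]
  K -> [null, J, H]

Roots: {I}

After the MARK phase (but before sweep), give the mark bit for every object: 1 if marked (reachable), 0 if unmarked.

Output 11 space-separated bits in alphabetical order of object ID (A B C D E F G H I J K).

Answer: 0 1 0 0 0 0 0 0 1 0 0

Derivation:
Roots: I
Mark I: refs=B, marked=I
Mark B: refs=null, marked=B I
Unmarked (collected): A C D E F G H J K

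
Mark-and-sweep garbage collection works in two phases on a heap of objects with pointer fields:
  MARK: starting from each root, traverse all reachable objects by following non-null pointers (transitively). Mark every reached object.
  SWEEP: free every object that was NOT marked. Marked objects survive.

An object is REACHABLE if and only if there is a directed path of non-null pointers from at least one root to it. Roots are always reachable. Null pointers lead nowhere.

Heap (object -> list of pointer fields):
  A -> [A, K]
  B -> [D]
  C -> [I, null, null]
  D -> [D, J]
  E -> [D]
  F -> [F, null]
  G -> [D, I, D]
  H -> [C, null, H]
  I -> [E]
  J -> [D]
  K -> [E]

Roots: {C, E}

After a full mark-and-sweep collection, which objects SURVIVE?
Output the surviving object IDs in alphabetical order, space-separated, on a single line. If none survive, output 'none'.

Answer: C D E I J

Derivation:
Roots: C E
Mark C: refs=I null null, marked=C
Mark E: refs=D, marked=C E
Mark I: refs=E, marked=C E I
Mark D: refs=D J, marked=C D E I
Mark J: refs=D, marked=C D E I J
Unmarked (collected): A B F G H K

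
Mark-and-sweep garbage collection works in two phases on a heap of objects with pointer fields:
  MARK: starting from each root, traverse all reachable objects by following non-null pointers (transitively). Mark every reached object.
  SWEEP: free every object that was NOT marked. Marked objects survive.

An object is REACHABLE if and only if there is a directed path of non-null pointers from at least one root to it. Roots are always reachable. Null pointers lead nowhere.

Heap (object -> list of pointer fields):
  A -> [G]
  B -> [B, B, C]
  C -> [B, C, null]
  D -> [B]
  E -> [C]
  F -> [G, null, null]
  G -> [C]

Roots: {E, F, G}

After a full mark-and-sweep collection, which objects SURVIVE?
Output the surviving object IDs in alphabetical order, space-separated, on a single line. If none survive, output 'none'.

Roots: E F G
Mark E: refs=C, marked=E
Mark F: refs=G null null, marked=E F
Mark G: refs=C, marked=E F G
Mark C: refs=B C null, marked=C E F G
Mark B: refs=B B C, marked=B C E F G
Unmarked (collected): A D

Answer: B C E F G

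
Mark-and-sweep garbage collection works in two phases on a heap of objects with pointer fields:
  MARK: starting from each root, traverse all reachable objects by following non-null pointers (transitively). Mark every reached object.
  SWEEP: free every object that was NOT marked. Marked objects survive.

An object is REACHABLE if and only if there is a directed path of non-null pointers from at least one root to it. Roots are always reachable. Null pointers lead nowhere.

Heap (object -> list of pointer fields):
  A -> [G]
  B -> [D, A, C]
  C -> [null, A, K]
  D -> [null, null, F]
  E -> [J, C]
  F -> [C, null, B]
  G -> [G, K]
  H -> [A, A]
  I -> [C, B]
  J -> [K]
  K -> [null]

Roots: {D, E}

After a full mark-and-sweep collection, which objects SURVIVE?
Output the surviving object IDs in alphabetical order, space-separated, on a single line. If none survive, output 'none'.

Answer: A B C D E F G J K

Derivation:
Roots: D E
Mark D: refs=null null F, marked=D
Mark E: refs=J C, marked=D E
Mark F: refs=C null B, marked=D E F
Mark J: refs=K, marked=D E F J
Mark C: refs=null A K, marked=C D E F J
Mark B: refs=D A C, marked=B C D E F J
Mark K: refs=null, marked=B C D E F J K
Mark A: refs=G, marked=A B C D E F J K
Mark G: refs=G K, marked=A B C D E F G J K
Unmarked (collected): H I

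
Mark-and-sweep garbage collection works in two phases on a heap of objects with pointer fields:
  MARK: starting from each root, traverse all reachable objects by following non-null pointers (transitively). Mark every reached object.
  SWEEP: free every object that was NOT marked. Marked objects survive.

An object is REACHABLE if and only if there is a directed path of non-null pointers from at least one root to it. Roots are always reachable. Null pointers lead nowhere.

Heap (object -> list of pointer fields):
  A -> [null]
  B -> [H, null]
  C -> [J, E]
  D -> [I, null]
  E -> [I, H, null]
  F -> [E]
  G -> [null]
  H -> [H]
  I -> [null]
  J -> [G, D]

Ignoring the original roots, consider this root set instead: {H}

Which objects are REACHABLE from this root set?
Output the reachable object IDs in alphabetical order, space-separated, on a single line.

Roots: H
Mark H: refs=H, marked=H
Unmarked (collected): A B C D E F G I J

Answer: H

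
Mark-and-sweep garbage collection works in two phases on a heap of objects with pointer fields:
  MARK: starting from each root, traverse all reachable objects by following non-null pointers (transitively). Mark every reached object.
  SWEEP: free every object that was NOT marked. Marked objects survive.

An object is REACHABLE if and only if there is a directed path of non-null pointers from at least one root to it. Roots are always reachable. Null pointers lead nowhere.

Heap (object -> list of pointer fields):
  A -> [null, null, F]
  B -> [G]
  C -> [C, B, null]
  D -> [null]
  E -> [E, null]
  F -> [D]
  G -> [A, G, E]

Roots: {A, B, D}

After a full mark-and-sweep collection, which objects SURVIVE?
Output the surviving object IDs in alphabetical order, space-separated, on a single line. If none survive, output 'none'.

Answer: A B D E F G

Derivation:
Roots: A B D
Mark A: refs=null null F, marked=A
Mark B: refs=G, marked=A B
Mark D: refs=null, marked=A B D
Mark F: refs=D, marked=A B D F
Mark G: refs=A G E, marked=A B D F G
Mark E: refs=E null, marked=A B D E F G
Unmarked (collected): C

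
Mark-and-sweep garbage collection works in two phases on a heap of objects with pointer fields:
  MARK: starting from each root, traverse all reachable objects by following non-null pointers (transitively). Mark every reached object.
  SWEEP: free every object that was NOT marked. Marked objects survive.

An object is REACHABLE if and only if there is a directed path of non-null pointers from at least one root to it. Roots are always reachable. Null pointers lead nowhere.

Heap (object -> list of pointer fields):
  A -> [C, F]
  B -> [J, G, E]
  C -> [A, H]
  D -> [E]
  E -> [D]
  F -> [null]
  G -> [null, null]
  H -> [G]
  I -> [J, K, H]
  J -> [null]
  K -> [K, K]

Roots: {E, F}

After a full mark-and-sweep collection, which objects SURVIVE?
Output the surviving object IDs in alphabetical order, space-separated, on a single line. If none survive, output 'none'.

Roots: E F
Mark E: refs=D, marked=E
Mark F: refs=null, marked=E F
Mark D: refs=E, marked=D E F
Unmarked (collected): A B C G H I J K

Answer: D E F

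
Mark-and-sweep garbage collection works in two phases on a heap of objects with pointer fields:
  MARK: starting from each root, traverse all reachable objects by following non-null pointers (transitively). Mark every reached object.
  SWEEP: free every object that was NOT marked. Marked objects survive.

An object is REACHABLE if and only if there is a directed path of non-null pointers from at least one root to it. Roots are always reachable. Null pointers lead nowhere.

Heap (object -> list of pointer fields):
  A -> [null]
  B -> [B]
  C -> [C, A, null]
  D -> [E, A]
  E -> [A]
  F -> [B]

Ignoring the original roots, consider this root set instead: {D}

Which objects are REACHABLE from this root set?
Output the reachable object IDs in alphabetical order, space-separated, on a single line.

Roots: D
Mark D: refs=E A, marked=D
Mark E: refs=A, marked=D E
Mark A: refs=null, marked=A D E
Unmarked (collected): B C F

Answer: A D E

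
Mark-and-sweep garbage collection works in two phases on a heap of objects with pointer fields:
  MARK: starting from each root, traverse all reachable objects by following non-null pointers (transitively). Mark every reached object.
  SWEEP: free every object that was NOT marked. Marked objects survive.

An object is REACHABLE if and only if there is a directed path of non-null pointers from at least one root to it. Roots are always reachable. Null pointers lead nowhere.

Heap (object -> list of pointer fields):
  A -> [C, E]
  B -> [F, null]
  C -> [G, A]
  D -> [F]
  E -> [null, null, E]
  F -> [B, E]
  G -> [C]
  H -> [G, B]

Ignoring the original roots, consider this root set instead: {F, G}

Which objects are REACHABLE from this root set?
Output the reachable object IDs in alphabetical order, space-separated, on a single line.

Answer: A B C E F G

Derivation:
Roots: F G
Mark F: refs=B E, marked=F
Mark G: refs=C, marked=F G
Mark B: refs=F null, marked=B F G
Mark E: refs=null null E, marked=B E F G
Mark C: refs=G A, marked=B C E F G
Mark A: refs=C E, marked=A B C E F G
Unmarked (collected): D H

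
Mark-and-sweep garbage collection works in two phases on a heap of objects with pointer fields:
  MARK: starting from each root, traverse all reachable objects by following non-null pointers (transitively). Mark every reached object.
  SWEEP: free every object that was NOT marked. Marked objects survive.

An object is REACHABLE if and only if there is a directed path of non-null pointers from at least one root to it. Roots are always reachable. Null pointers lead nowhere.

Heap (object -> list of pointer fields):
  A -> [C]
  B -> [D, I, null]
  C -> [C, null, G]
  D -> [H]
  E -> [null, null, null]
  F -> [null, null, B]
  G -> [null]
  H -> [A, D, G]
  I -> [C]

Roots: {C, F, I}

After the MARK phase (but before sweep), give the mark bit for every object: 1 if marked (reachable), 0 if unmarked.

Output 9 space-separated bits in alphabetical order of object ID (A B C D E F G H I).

Answer: 1 1 1 1 0 1 1 1 1

Derivation:
Roots: C F I
Mark C: refs=C null G, marked=C
Mark F: refs=null null B, marked=C F
Mark I: refs=C, marked=C F I
Mark G: refs=null, marked=C F G I
Mark B: refs=D I null, marked=B C F G I
Mark D: refs=H, marked=B C D F G I
Mark H: refs=A D G, marked=B C D F G H I
Mark A: refs=C, marked=A B C D F G H I
Unmarked (collected): E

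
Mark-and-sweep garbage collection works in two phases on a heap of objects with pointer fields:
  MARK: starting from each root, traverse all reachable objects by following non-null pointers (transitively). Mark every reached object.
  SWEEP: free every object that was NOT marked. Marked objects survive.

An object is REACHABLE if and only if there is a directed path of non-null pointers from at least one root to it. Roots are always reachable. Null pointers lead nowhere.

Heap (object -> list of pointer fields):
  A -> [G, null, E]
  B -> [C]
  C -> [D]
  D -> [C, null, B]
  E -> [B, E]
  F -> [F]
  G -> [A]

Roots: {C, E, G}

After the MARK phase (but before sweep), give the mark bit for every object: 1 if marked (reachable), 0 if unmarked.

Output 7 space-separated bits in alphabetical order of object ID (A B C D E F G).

Roots: C E G
Mark C: refs=D, marked=C
Mark E: refs=B E, marked=C E
Mark G: refs=A, marked=C E G
Mark D: refs=C null B, marked=C D E G
Mark B: refs=C, marked=B C D E G
Mark A: refs=G null E, marked=A B C D E G
Unmarked (collected): F

Answer: 1 1 1 1 1 0 1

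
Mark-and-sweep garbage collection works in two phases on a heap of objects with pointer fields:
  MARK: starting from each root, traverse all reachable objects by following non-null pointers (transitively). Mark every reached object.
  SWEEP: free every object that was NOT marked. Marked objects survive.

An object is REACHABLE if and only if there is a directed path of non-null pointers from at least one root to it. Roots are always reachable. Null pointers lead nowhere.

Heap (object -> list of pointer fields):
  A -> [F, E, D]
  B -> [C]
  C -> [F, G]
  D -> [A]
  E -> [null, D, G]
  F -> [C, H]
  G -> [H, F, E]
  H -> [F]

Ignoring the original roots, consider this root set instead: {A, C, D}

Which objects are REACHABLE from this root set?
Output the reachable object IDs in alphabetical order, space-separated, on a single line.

Roots: A C D
Mark A: refs=F E D, marked=A
Mark C: refs=F G, marked=A C
Mark D: refs=A, marked=A C D
Mark F: refs=C H, marked=A C D F
Mark E: refs=null D G, marked=A C D E F
Mark G: refs=H F E, marked=A C D E F G
Mark H: refs=F, marked=A C D E F G H
Unmarked (collected): B

Answer: A C D E F G H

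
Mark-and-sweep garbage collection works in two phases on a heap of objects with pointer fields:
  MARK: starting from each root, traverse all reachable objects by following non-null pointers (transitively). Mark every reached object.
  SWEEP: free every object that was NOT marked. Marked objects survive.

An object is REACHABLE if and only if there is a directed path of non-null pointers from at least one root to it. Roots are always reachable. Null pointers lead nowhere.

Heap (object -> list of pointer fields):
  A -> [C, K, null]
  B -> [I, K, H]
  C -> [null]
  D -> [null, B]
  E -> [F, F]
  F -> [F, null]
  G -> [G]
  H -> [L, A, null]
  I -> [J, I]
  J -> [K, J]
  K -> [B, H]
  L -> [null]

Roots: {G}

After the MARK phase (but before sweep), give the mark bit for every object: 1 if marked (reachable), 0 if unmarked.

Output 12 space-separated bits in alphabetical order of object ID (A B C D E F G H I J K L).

Answer: 0 0 0 0 0 0 1 0 0 0 0 0

Derivation:
Roots: G
Mark G: refs=G, marked=G
Unmarked (collected): A B C D E F H I J K L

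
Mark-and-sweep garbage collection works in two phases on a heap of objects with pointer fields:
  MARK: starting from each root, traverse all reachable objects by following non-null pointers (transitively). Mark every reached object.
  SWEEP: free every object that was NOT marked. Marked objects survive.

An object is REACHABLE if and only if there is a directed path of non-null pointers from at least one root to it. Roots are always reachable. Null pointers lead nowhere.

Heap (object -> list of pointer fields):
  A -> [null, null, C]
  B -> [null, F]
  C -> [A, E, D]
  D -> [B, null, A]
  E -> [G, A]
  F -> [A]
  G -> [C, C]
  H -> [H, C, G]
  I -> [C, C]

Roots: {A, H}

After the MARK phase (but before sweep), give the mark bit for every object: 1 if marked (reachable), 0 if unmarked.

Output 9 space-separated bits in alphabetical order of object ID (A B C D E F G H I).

Answer: 1 1 1 1 1 1 1 1 0

Derivation:
Roots: A H
Mark A: refs=null null C, marked=A
Mark H: refs=H C G, marked=A H
Mark C: refs=A E D, marked=A C H
Mark G: refs=C C, marked=A C G H
Mark E: refs=G A, marked=A C E G H
Mark D: refs=B null A, marked=A C D E G H
Mark B: refs=null F, marked=A B C D E G H
Mark F: refs=A, marked=A B C D E F G H
Unmarked (collected): I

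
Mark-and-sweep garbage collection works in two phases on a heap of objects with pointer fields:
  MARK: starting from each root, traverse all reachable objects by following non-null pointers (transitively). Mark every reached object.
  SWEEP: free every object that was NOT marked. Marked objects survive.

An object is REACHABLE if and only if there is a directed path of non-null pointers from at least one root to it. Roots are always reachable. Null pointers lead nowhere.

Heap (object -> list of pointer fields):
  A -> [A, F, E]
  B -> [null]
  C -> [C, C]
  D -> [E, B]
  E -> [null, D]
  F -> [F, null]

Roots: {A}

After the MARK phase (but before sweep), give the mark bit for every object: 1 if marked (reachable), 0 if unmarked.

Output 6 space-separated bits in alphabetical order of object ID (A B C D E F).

Answer: 1 1 0 1 1 1

Derivation:
Roots: A
Mark A: refs=A F E, marked=A
Mark F: refs=F null, marked=A F
Mark E: refs=null D, marked=A E F
Mark D: refs=E B, marked=A D E F
Mark B: refs=null, marked=A B D E F
Unmarked (collected): C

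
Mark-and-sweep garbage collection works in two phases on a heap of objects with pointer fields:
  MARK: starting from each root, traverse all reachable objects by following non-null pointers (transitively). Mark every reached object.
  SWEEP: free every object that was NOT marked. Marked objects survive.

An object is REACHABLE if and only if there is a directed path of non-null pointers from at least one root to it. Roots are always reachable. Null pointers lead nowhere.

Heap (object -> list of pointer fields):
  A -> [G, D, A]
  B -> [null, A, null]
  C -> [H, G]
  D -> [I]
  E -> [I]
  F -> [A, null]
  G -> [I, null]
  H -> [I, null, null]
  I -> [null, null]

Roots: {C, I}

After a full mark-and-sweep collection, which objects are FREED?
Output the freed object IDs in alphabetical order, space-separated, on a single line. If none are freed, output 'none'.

Answer: A B D E F

Derivation:
Roots: C I
Mark C: refs=H G, marked=C
Mark I: refs=null null, marked=C I
Mark H: refs=I null null, marked=C H I
Mark G: refs=I null, marked=C G H I
Unmarked (collected): A B D E F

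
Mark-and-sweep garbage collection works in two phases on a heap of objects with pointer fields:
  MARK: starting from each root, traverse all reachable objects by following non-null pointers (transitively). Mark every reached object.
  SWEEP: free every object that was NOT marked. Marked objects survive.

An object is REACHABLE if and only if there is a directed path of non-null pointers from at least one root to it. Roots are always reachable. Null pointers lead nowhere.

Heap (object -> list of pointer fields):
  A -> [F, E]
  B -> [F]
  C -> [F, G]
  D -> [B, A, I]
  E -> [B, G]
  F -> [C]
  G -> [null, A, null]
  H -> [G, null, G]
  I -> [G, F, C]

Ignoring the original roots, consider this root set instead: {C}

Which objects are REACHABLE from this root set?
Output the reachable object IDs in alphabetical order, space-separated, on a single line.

Roots: C
Mark C: refs=F G, marked=C
Mark F: refs=C, marked=C F
Mark G: refs=null A null, marked=C F G
Mark A: refs=F E, marked=A C F G
Mark E: refs=B G, marked=A C E F G
Mark B: refs=F, marked=A B C E F G
Unmarked (collected): D H I

Answer: A B C E F G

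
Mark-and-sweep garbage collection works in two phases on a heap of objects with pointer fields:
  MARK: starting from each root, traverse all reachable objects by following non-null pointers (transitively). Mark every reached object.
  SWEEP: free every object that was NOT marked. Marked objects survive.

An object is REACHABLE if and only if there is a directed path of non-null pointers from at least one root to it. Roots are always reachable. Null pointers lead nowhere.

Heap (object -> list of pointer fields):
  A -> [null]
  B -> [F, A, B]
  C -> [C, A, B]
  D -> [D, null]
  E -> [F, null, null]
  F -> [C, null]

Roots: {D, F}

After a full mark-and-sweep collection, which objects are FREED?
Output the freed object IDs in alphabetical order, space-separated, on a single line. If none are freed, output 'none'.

Roots: D F
Mark D: refs=D null, marked=D
Mark F: refs=C null, marked=D F
Mark C: refs=C A B, marked=C D F
Mark A: refs=null, marked=A C D F
Mark B: refs=F A B, marked=A B C D F
Unmarked (collected): E

Answer: E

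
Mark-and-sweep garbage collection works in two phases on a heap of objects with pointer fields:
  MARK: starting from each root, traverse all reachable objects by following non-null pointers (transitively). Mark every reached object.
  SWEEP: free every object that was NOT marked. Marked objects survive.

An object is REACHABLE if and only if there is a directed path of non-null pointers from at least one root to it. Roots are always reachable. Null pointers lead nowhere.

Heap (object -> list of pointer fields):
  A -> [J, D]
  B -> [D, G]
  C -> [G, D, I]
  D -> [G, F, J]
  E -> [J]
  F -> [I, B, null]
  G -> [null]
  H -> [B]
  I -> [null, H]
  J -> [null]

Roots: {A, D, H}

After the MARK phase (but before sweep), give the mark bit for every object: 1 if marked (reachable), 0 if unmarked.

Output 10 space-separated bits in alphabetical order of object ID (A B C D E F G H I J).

Answer: 1 1 0 1 0 1 1 1 1 1

Derivation:
Roots: A D H
Mark A: refs=J D, marked=A
Mark D: refs=G F J, marked=A D
Mark H: refs=B, marked=A D H
Mark J: refs=null, marked=A D H J
Mark G: refs=null, marked=A D G H J
Mark F: refs=I B null, marked=A D F G H J
Mark B: refs=D G, marked=A B D F G H J
Mark I: refs=null H, marked=A B D F G H I J
Unmarked (collected): C E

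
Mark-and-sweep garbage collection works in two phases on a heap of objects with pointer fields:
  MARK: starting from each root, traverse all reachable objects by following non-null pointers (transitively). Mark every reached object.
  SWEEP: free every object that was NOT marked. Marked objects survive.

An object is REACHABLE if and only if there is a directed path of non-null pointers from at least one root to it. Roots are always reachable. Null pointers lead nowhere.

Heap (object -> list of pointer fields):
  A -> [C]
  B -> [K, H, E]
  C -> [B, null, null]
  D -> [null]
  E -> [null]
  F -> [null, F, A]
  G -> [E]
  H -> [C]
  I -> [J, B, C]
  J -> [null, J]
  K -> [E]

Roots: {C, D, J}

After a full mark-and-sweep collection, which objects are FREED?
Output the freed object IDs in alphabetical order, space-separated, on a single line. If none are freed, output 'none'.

Answer: A F G I

Derivation:
Roots: C D J
Mark C: refs=B null null, marked=C
Mark D: refs=null, marked=C D
Mark J: refs=null J, marked=C D J
Mark B: refs=K H E, marked=B C D J
Mark K: refs=E, marked=B C D J K
Mark H: refs=C, marked=B C D H J K
Mark E: refs=null, marked=B C D E H J K
Unmarked (collected): A F G I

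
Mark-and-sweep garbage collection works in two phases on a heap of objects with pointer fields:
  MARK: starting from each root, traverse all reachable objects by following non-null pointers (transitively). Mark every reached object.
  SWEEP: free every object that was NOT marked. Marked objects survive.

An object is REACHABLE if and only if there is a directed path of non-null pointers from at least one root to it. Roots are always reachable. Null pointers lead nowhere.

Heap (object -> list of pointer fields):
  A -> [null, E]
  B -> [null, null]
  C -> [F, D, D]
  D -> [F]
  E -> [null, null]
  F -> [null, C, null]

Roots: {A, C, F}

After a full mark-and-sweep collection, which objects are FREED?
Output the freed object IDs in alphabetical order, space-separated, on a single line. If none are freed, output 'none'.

Answer: B

Derivation:
Roots: A C F
Mark A: refs=null E, marked=A
Mark C: refs=F D D, marked=A C
Mark F: refs=null C null, marked=A C F
Mark E: refs=null null, marked=A C E F
Mark D: refs=F, marked=A C D E F
Unmarked (collected): B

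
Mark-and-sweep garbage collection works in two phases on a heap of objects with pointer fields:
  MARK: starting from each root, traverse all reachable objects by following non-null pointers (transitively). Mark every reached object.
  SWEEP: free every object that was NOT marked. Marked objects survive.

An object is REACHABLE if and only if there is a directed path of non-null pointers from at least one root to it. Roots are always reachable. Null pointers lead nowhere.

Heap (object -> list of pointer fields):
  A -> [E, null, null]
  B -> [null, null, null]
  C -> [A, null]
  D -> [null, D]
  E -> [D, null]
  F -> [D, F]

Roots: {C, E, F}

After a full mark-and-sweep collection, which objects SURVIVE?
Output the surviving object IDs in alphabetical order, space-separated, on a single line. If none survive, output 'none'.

Answer: A C D E F

Derivation:
Roots: C E F
Mark C: refs=A null, marked=C
Mark E: refs=D null, marked=C E
Mark F: refs=D F, marked=C E F
Mark A: refs=E null null, marked=A C E F
Mark D: refs=null D, marked=A C D E F
Unmarked (collected): B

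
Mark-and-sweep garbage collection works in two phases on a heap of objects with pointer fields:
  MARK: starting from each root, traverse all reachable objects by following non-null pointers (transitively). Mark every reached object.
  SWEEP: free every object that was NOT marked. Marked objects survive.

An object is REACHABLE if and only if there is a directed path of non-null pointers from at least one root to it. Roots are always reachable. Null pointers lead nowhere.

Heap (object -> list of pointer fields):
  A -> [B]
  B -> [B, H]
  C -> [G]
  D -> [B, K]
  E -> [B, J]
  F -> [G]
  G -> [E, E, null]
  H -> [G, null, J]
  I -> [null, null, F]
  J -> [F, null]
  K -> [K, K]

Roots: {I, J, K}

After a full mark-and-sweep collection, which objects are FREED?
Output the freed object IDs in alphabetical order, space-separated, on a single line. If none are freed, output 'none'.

Roots: I J K
Mark I: refs=null null F, marked=I
Mark J: refs=F null, marked=I J
Mark K: refs=K K, marked=I J K
Mark F: refs=G, marked=F I J K
Mark G: refs=E E null, marked=F G I J K
Mark E: refs=B J, marked=E F G I J K
Mark B: refs=B H, marked=B E F G I J K
Mark H: refs=G null J, marked=B E F G H I J K
Unmarked (collected): A C D

Answer: A C D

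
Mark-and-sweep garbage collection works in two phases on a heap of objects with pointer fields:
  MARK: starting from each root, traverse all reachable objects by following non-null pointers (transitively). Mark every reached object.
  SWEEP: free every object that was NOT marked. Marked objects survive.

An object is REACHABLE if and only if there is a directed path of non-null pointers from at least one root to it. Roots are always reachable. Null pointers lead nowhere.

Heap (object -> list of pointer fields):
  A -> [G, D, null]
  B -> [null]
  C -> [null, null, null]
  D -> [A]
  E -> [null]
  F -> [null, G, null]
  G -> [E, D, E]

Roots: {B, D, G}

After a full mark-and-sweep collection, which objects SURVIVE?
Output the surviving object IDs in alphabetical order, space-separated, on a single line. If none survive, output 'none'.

Roots: B D G
Mark B: refs=null, marked=B
Mark D: refs=A, marked=B D
Mark G: refs=E D E, marked=B D G
Mark A: refs=G D null, marked=A B D G
Mark E: refs=null, marked=A B D E G
Unmarked (collected): C F

Answer: A B D E G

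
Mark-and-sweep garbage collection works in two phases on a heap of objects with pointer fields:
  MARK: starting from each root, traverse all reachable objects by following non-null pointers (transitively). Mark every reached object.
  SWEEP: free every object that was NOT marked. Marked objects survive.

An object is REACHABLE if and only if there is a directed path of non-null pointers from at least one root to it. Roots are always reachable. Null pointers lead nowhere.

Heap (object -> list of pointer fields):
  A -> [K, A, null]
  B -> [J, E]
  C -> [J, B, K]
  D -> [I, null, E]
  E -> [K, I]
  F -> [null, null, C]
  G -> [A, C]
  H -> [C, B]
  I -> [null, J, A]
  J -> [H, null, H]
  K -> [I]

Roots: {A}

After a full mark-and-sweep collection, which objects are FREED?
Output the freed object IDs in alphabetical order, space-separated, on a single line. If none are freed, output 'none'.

Roots: A
Mark A: refs=K A null, marked=A
Mark K: refs=I, marked=A K
Mark I: refs=null J A, marked=A I K
Mark J: refs=H null H, marked=A I J K
Mark H: refs=C B, marked=A H I J K
Mark C: refs=J B K, marked=A C H I J K
Mark B: refs=J E, marked=A B C H I J K
Mark E: refs=K I, marked=A B C E H I J K
Unmarked (collected): D F G

Answer: D F G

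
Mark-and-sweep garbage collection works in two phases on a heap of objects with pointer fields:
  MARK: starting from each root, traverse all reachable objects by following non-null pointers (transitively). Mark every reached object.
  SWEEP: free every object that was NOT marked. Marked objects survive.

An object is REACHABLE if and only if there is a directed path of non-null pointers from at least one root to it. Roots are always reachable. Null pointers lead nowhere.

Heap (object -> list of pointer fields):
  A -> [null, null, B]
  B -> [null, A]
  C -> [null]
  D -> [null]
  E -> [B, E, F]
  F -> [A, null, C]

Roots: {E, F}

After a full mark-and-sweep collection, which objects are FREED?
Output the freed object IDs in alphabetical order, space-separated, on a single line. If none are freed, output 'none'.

Roots: E F
Mark E: refs=B E F, marked=E
Mark F: refs=A null C, marked=E F
Mark B: refs=null A, marked=B E F
Mark A: refs=null null B, marked=A B E F
Mark C: refs=null, marked=A B C E F
Unmarked (collected): D

Answer: D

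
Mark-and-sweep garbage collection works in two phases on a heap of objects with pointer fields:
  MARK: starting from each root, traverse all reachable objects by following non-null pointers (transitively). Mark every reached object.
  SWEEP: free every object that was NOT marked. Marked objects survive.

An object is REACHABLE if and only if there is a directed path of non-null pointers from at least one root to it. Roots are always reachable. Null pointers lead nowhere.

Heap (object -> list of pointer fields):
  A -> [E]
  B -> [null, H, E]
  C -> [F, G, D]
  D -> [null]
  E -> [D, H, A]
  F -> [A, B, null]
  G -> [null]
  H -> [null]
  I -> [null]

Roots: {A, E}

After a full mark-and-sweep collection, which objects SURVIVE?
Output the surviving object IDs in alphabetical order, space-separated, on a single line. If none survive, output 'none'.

Answer: A D E H

Derivation:
Roots: A E
Mark A: refs=E, marked=A
Mark E: refs=D H A, marked=A E
Mark D: refs=null, marked=A D E
Mark H: refs=null, marked=A D E H
Unmarked (collected): B C F G I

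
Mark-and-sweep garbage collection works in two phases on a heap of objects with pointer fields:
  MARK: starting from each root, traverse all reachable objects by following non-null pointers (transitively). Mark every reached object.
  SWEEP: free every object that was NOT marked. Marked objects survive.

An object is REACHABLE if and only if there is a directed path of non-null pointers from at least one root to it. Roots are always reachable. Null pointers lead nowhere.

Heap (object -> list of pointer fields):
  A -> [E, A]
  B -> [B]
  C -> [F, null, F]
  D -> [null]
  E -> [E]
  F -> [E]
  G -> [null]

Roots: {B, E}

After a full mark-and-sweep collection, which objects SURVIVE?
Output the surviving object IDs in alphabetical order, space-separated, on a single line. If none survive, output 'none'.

Answer: B E

Derivation:
Roots: B E
Mark B: refs=B, marked=B
Mark E: refs=E, marked=B E
Unmarked (collected): A C D F G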